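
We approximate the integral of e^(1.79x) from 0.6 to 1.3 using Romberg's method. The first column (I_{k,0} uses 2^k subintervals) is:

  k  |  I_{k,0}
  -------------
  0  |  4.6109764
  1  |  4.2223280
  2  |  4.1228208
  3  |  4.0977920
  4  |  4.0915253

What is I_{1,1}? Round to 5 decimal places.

4.09278

I_{1,1} = 4.2223280 + (4.2223280 − 4.6109764)/3 = 4.0927785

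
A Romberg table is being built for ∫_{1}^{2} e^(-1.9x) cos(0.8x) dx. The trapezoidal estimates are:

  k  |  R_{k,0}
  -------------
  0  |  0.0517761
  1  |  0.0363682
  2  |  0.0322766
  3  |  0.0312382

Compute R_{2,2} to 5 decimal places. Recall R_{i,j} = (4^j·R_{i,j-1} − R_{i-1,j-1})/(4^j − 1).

0.03089

Richardson extrapolation on the trapezoidal column (denominator 4−1=3):
R_{1,1} = (4·0.0363682 − 0.0517761) / 3 = 0.0312322
R_{2,1} = 0.0322766 + (0.0322766 − 0.0363682)/3 = 0.0309127
R_{2,2} = 0.0309127 + (0.0309127 − 0.0312322)/15 = 0.0308914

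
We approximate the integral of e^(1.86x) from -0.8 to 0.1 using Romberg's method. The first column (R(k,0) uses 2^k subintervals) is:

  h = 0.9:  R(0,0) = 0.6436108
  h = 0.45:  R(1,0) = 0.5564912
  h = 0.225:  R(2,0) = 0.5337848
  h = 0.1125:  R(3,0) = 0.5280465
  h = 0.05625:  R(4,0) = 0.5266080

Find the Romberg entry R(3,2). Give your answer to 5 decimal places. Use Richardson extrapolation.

Richardson extrapolation on the trapezoidal column (denominator 4−1=3):
R(2,1) = 0.5337848 + (0.5337848 − 0.5564912)/3 = 0.5262160
R(3,1) = 0.5280465 + (0.5280465 − 0.5337848)/3 = 0.5261337
R(3,2) = 0.5261337 + (0.5261337 − 0.5262160)/15 = 0.5261282

0.52613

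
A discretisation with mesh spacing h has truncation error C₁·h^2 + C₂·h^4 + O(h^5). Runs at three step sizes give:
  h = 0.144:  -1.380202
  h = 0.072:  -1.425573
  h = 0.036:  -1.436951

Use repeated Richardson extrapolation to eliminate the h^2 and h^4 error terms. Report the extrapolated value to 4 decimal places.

-1.4407

First eliminate the h^2 term (factor 2^2 = 4):
  B₁ = (4·(-1.425573) − (-1.380202))/3 = -1.440697
  B₂ = (4·(-1.436951) − (-1.425573))/3 = -1.440744
Then eliminate the h^4 term (factor 2^4 = 16):
  (16·(-1.440744) − (-1.440697))/15 = -1.440747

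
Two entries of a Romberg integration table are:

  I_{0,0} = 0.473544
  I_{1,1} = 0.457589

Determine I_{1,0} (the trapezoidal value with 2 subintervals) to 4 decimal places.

From I_{1,1} = (4·I_{1,0} − I_{0,0})/3, solve for I_{1,0}:
4·I_{1,0} = 3·0.457589 + 0.473544 = 1.846311
I_{1,0} = 0.461578

0.4616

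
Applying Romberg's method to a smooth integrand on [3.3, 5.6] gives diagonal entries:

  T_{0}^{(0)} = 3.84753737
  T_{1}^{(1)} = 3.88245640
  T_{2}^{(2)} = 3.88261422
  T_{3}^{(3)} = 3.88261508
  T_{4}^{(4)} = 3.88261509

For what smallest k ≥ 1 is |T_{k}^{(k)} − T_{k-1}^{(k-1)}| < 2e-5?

k = 3

|T_{1}^{(1)} − T_{0}^{(0)}| = 0.03491903 ≥ 2e-5
|T_{2}^{(2)} − T_{1}^{(1)}| = 0.00015782 ≥ 2e-5
|T_{3}^{(3)} − T_{2}^{(2)}| = 0.00000086 < 2e-5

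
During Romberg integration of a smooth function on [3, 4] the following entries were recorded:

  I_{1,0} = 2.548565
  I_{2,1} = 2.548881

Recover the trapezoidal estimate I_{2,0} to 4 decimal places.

2.5488

From I_{2,1} = (4·I_{2,0} − I_{1,0})/3, solve for I_{2,0}:
4·I_{2,0} = 3·2.548881 + 2.548565 = 10.195208
I_{2,0} = 2.548802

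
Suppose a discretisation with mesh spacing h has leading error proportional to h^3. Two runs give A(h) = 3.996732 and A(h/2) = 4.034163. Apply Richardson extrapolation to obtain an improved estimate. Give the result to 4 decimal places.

Extrapolated value = (8·A(h/2) − A(h)) / (8 − 1)
= (8·4.034163 − 3.996732) / 7
= 28.276572 / 7 = 4.039510

4.0395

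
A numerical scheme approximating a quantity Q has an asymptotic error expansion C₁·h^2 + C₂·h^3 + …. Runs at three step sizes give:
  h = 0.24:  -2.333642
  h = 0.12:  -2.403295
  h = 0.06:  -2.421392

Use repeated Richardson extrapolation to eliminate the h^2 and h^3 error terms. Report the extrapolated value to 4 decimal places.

First eliminate the h^2 term (factor 2^2 = 4):
  B₁ = (4·(-2.403295) − (-2.333642))/3 = -2.426513
  B₂ = (4·(-2.421392) − (-2.403295))/3 = -2.427424
Then eliminate the h^3 term (factor 2^3 = 8):
  (8·(-2.427424) − (-2.426513))/7 = -2.427554

-2.4276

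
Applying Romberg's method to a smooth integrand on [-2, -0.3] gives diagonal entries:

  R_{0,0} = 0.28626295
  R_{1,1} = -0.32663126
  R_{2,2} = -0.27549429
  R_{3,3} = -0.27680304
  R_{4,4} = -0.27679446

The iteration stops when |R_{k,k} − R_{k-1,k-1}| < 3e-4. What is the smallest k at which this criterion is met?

k = 4

|R_{1,1} − R_{0,0}| = 0.61289421 ≥ 3e-4
|R_{2,2} − R_{1,1}| = 0.05113697 ≥ 3e-4
|R_{3,3} − R_{2,2}| = 0.00130875 ≥ 3e-4
|R_{4,4} − R_{3,3}| = 0.00000858 < 3e-4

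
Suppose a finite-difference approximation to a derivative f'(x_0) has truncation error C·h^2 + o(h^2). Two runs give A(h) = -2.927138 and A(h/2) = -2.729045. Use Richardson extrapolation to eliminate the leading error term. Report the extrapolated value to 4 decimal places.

Extrapolated value = (4·A(h/2) − A(h)) / (4 − 1)
= (4·(-2.729045) − (-2.927138)) / 3
= -7.989042 / 3 = -2.663014

-2.6630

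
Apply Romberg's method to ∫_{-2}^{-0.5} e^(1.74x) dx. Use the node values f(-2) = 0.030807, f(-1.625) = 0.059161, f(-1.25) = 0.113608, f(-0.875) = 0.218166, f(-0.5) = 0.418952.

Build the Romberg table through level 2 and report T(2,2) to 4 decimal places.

T(0,0) (trapezoid, 1 panel, h=1.5000): 0.337319
T(1,0) (trapezoid, 2 panels, h=0.7500): 0.253866
T(2,0) (trapezoid, 4 panels, h=0.3750): 0.230930
T(1,1) = 0.253866 + (0.253866 − 0.337319)/3 = 0.226048
T(2,1) = 0.230930 + (0.230930 − 0.253866)/3 = 0.223285
T(2,2) = 0.223285 + (0.223285 − 0.226048)/15 = 0.223101

0.2231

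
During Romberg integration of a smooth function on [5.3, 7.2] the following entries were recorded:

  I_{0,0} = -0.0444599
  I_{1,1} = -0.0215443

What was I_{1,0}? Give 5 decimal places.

From I_{1,1} = (4·I_{1,0} − I_{0,0})/3, solve for I_{1,0}:
4·I_{1,0} = 3·(-0.0215443) + (-0.0444599) = -0.1090928
I_{1,0} = -0.0272732

-0.02727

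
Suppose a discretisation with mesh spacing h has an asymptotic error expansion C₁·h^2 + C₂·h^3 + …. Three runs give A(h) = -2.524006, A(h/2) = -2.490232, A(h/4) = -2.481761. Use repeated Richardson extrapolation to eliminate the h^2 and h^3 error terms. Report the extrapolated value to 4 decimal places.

-2.4789

First eliminate the h^2 term (factor 2^2 = 4):
  B₁ = (4·(-2.490232) − (-2.524006))/3 = -2.478974
  B₂ = (4·(-2.481761) − (-2.490232))/3 = -2.478937
Then eliminate the h^3 term (factor 2^3 = 8):
  (8·(-2.478937) − (-2.478974))/7 = -2.478932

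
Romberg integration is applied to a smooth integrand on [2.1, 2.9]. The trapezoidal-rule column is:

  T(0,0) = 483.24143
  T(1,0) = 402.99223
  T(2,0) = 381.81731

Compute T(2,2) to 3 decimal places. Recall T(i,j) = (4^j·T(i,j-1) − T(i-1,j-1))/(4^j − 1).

T(1,1) = (4·402.99223 − 483.24143) / 3 = 376.24250
T(2,1) = 381.81731 + (381.81731 − 402.99223)/3 = 374.75900
T(2,2) = 374.75900 + (374.75900 − 376.24250)/15 = 374.66010

374.660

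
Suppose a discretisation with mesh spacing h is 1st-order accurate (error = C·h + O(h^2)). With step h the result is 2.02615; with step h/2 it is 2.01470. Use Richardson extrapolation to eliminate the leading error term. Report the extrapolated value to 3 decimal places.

2.003

The leading error scales as h; refining by a factor of 2 reduces it by 2^1 = 2.
Extrapolated value = (2·A(h/2) − A(h)) / (2 − 1)
= (2·2.01470 − 2.02615) / 1
= 2.00325 / 1 = 2.00325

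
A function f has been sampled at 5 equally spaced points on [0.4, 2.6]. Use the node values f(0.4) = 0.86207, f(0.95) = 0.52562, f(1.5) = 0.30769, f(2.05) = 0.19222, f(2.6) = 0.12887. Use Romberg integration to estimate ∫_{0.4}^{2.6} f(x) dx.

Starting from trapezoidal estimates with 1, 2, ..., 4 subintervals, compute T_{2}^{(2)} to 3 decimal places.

T_{0}^{(0)} (trapezoid, 1 panel, h=2.2000): 1.09003
T_{1}^{(0)} (trapezoid, 2 panels, h=1.1000): 0.88348
T_{2}^{(0)} (trapezoid, 4 panels, h=0.5500): 0.83655
T_{1}^{(1)} = 0.88348 + (0.88348 − 1.09003)/3 = 0.81463
T_{2}^{(1)} = 0.83655 + (0.83655 − 0.88348)/3 = 0.82091
T_{2}^{(2)} = 0.82091 + (0.82091 − 0.81463)/15 = 0.82133

0.821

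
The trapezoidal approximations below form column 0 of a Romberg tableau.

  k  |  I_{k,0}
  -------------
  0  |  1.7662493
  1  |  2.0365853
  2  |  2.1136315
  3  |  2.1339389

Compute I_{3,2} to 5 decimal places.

Richardson extrapolation on the trapezoidal column (denominator 4−1=3):
I_{2,1} = (4·2.1136315 − 2.0365853) / 3 = 2.1393136
I_{3,1} = (4·2.1339389 − 2.1136315) / 3 = 2.1407080
I_{3,2} = 2.1407080 + (2.1407080 − 2.1393136)/15 = 2.1408010

2.14080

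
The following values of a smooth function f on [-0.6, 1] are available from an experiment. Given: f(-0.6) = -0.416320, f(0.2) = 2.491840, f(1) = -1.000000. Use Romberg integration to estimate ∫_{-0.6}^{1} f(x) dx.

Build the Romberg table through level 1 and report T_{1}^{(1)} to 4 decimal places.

T_{0}^{(0)} (trapezoid, 1 panel, h=1.6000): -1.133056
T_{1}^{(0)} (trapezoid, 2 panels, h=0.8000): 1.426944
T_{1}^{(1)} = 1.426944 + (1.426944 − (-1.133056))/3 = 2.280277

2.2803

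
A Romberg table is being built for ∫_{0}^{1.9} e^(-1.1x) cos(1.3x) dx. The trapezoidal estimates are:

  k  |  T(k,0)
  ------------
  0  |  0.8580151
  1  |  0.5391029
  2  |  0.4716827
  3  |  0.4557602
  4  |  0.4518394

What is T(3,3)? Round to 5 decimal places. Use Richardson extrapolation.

Richardson extrapolation on the trapezoidal column (denominator 4−1=3):
T(1,1) = (4·0.5391029 − 0.8580151) / 3 = 0.4327988
T(2,1) = 0.4716827 + (0.4716827 − 0.5391029)/3 = 0.4492093
T(3,1) = (4·0.4557602 − 0.4716827) / 3 = 0.4504527
T(2,2) = 0.4492093 + (0.4492093 − 0.4327988)/15 = 0.4503033
T(3,2) = 0.4504527 + (0.4504527 − 0.4492093)/15 = 0.4505356
T(3,3) = (64·0.4505356 − 0.4503033) / 63 = 0.4505393

0.45054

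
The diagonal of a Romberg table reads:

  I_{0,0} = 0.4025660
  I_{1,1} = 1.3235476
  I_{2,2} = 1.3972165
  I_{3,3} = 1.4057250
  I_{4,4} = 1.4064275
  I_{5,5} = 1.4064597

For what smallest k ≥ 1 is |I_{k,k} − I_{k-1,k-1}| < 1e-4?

k = 5

|I_{1,1} − I_{0,0}| = 0.9209816 ≥ 1e-4
|I_{2,2} − I_{1,1}| = 0.0736689 ≥ 1e-4
|I_{3,3} − I_{2,2}| = 0.0085085 ≥ 1e-4
|I_{4,4} − I_{3,3}| = 0.0007025 ≥ 1e-4
|I_{5,5} − I_{4,4}| = 0.0000322 < 1e-4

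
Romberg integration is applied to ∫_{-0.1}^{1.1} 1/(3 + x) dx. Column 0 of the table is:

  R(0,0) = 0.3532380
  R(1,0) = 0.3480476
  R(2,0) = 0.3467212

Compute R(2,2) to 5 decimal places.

0.34628

Richardson extrapolation on the trapezoidal column (denominator 4−1=3):
R(1,1) = (4·0.3480476 − 0.3532380) / 3 = 0.3463175
R(2,1) = 0.3467212 + (0.3467212 − 0.3480476)/3 = 0.3462791
R(2,2) = (16·0.3462791 − 0.3463175) / 15 = 0.3462765
(Column j=1 coincides with Simpson's rule on the same nodes.)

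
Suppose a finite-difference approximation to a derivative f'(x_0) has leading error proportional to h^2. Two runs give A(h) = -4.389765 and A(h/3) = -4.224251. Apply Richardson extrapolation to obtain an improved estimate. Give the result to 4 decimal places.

-4.2036

Extrapolated value = (9·A(h/3) − A(h)) / (9 − 1)
= (9·(-4.224251) − (-4.389765)) / 8
= -33.628494 / 8 = -4.203562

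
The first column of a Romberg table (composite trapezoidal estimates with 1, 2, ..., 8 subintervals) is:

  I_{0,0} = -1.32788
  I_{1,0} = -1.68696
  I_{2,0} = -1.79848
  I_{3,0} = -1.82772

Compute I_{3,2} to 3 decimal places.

-1.838

I_{2,1} = -1.79848 + (-1.79848 − (-1.68696))/3 = -1.83565
I_{3,1} = -1.82772 + (-1.82772 − (-1.79848))/3 = -1.83747
I_{3,2} = -1.83747 + (-1.83747 − (-1.83565))/15 = -1.83759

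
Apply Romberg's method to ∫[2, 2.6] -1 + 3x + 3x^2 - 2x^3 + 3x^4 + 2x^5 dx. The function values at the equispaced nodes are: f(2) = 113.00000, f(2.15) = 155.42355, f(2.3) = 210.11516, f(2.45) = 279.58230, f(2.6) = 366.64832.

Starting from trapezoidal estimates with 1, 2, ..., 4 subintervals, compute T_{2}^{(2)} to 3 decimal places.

131.994

T_{0}^{(0)} (trapezoid, 1 panel, h=0.6000): 143.89450
T_{1}^{(0)} (trapezoid, 2 panels, h=0.3000): 134.98180
T_{2}^{(0)} (trapezoid, 4 panels, h=0.1500): 132.74178
T_{1}^{(1)} = 134.98180 + (134.98180 − 143.89450)/3 = 132.01090
T_{2}^{(1)} = 132.74178 + (132.74178 − 134.98180)/3 = 131.99511
T_{2}^{(2)} = 131.99511 + (131.99511 − 132.01090)/15 = 131.99406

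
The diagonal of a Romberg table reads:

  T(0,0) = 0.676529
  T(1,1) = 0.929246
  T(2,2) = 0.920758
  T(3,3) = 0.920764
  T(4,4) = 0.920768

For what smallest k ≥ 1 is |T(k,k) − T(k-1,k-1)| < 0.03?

k = 2

|T(1,1) − T(0,0)| = 0.252717 ≥ 0.03
|T(2,2) − T(1,1)| = 0.008488 < 0.03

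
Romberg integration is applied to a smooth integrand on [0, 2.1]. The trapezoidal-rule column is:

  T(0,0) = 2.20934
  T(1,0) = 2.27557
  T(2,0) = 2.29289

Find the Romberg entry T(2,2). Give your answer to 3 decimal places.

Richardson extrapolation on the trapezoidal column (denominator 4−1=3):
T(1,1) = 2.27557 + (2.27557 − 2.20934)/3 = 2.29765
T(2,1) = 2.29289 + (2.29289 − 2.27557)/3 = 2.29866
T(2,2) = (16·2.29866 − 2.29765) / 15 = 2.29873
(Column j=1 coincides with Simpson's rule on the same nodes.)

2.299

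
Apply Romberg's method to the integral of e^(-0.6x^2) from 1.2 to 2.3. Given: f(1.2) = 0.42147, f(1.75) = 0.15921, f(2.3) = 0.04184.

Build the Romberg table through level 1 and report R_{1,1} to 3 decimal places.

0.202

R_{0,0} (trapezoid, 1 panel, h=1.1000): 0.25482
R_{1,0} (trapezoid, 2 panels, h=0.5500): 0.21498
R_{1,1} = 0.21498 + (0.21498 − 0.25482)/3 = 0.20170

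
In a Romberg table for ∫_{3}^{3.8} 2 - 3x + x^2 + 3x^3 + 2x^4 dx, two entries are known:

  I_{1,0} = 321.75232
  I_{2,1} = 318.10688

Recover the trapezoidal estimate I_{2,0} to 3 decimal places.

319.018

From I_{2,1} = (4·I_{2,0} − I_{1,0})/3, solve for I_{2,0}:
4·I_{2,0} = 3·318.10688 + 321.75232 = 1276.07296
I_{2,0} = 319.01824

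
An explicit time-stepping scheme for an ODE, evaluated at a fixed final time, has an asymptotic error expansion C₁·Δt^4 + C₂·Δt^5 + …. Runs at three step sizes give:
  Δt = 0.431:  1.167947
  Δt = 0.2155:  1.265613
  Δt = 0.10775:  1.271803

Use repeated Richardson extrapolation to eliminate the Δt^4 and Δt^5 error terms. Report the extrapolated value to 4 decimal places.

1.2722

First eliminate the Δt^4 term (factor 2^4 = 16):
  B₁ = (16·1.265613 − 1.167947)/15 = 1.272124
  B₂ = (16·1.271803 − 1.265613)/15 = 1.272216
Then eliminate the Δt^5 term (factor 2^5 = 32):
  (32·1.272216 − 1.272124)/31 = 1.272219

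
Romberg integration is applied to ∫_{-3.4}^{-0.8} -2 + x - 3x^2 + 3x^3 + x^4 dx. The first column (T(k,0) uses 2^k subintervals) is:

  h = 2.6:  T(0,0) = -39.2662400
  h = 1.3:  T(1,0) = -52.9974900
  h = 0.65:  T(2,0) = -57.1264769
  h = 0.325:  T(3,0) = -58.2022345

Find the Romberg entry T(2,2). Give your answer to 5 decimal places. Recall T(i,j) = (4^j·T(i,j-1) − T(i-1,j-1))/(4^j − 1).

T(1,1) = -52.9974900 + (-52.9974900 − (-39.2662400))/3 = -57.5745733
T(2,1) = -57.1264769 + (-57.1264769 − (-52.9974900))/3 = -58.5028059
T(2,2) = (16·(-58.5028059) − (-57.5745733)) / 15 = -58.5646881

-58.56469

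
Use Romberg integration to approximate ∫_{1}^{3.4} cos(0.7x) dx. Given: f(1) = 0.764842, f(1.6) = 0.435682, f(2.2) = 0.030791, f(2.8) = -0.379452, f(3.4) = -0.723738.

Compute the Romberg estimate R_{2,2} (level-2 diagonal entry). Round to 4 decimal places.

R_{0,0} (trapezoid, 1 panel, h=2.4000): 0.049325
R_{1,0} (trapezoid, 2 panels, h=1.2000): 0.061612
R_{2,0} (trapezoid, 4 panels, h=0.6000): 0.064544
R_{1,1} = 0.061612 + (0.061612 − 0.049325)/3 = 0.065708
R_{2,1} = 0.064544 + (0.064544 − 0.061612)/3 = 0.065521
R_{2,2} = 0.065521 + (0.065521 − 0.065708)/15 = 0.065509

0.0655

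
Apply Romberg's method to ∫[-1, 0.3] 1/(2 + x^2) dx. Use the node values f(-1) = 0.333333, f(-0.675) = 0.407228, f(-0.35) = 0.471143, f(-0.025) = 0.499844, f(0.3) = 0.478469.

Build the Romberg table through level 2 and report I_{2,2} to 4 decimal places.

I_{0,0} (trapezoid, 1 panel, h=1.3000): 0.527671
I_{1,0} (trapezoid, 2 panels, h=0.6500): 0.570079
I_{2,0} (trapezoid, 4 panels, h=0.3250): 0.579838
I_{1,1} = 0.570079 + (0.570079 − 0.527671)/3 = 0.584215
I_{2,1} = 0.579838 + (0.579838 − 0.570079)/3 = 0.583091
I_{2,2} = 0.583091 + (0.583091 − 0.584215)/15 = 0.583016

0.5830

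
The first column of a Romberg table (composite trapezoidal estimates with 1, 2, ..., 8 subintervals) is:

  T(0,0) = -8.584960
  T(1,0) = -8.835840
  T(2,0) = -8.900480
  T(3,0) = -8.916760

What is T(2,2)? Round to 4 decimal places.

-8.9222

T(1,1) = -8.835840 + (-8.835840 − (-8.584960))/3 = -8.919467
T(2,1) = -8.900480 + (-8.900480 − (-8.835840))/3 = -8.922027
T(2,2) = -8.922027 + (-8.922027 − (-8.919467))/15 = -8.922198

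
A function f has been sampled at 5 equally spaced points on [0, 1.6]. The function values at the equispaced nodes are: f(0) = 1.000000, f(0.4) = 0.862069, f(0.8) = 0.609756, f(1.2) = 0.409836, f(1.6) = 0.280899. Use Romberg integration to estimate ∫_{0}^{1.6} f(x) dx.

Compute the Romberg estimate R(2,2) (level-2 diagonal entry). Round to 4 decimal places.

1.0131

R(0,0) (trapezoid, 1 panel, h=1.6000): 1.024719
R(1,0) (trapezoid, 2 panels, h=0.8000): 1.000164
R(2,0) (trapezoid, 4 panels, h=0.4000): 1.008844
R(1,1) = 1.000164 + (1.000164 − 1.024719)/3 = 0.991979
R(2,1) = 1.008844 + (1.008844 − 1.000164)/3 = 1.011737
R(2,2) = 1.011737 + (1.011737 − 0.991979)/15 = 1.013054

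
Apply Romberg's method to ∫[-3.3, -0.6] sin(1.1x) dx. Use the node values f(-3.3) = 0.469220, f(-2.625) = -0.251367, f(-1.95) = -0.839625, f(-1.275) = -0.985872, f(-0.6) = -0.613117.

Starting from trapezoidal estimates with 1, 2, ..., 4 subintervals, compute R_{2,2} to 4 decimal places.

-1.5202

R_{0,0} (trapezoid, 1 panel, h=2.7000): -0.194261
R_{1,0} (trapezoid, 2 panels, h=1.3500): -1.230624
R_{2,0} (trapezoid, 4 panels, h=0.6750): -1.450448
R_{1,1} = -1.230624 + (-1.230624 − (-0.194261))/3 = -1.576078
R_{2,1} = -1.450448 + (-1.450448 − (-1.230624))/3 = -1.523723
R_{2,2} = -1.523723 + (-1.523723 − (-1.576078))/15 = -1.520233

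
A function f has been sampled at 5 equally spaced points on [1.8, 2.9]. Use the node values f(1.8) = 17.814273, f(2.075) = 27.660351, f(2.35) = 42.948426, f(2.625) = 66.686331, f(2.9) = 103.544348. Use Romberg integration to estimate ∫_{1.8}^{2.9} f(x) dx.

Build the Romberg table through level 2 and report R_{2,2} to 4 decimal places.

53.5820

R_{0,0} (trapezoid, 1 panel, h=1.1000): 66.747242
R_{1,0} (trapezoid, 2 panels, h=0.5500): 56.995255
R_{2,0} (trapezoid, 4 panels, h=0.2750): 54.442965
R_{1,1} = 56.995255 + (56.995255 − 66.747242)/3 = 53.744593
R_{2,1} = 54.442965 + (54.442965 − 56.995255)/3 = 53.592202
R_{2,2} = 53.592202 + (53.592202 − 53.744593)/15 = 53.582043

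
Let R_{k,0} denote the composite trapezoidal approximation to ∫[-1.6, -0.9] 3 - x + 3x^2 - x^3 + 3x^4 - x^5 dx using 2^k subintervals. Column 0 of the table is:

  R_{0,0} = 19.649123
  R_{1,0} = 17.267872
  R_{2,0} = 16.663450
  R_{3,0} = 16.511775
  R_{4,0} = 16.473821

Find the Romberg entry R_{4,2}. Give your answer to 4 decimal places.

R_{3,1} = 16.511775 + (16.511775 − 16.663450)/3 = 16.461217
R_{4,1} = (4·16.473821 − 16.511775) / 3 = 16.461170
R_{4,2} = 16.461170 + (16.461170 − 16.461217)/15 = 16.461167

16.4612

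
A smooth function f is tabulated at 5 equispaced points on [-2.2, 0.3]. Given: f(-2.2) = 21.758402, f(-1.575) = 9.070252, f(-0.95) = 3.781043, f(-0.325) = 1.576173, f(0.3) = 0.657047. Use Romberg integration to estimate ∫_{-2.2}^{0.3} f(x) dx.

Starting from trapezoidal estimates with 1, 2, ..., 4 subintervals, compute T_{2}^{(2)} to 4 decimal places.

T_{0}^{(0)} (trapezoid, 1 panel, h=2.5000): 28.019311
T_{1}^{(0)} (trapezoid, 2 panels, h=1.2500): 18.735959
T_{2}^{(0)} (trapezoid, 4 panels, h=0.6250): 16.021995
T_{1}^{(1)} = 18.735959 + (18.735959 − 28.019311)/3 = 15.641508
T_{2}^{(1)} = 16.021995 + (16.021995 − 18.735959)/3 = 15.117340
T_{2}^{(2)} = 15.117340 + (15.117340 − 15.641508)/15 = 15.082395

15.0824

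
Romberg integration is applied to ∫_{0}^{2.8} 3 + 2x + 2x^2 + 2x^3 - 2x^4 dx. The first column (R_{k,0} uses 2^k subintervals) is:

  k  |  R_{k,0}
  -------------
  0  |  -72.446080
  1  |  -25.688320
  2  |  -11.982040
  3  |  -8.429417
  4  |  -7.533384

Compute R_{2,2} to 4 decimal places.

R_{1,1} = -25.688320 + (-25.688320 − (-72.446080))/3 = -10.102400
R_{2,1} = -11.982040 + (-11.982040 − (-25.688320))/3 = -7.413280
R_{2,2} = -7.413280 + (-7.413280 − (-10.102400))/15 = -7.234005
(Column j=1 coincides with Simpson's rule on the same nodes.)

-7.2340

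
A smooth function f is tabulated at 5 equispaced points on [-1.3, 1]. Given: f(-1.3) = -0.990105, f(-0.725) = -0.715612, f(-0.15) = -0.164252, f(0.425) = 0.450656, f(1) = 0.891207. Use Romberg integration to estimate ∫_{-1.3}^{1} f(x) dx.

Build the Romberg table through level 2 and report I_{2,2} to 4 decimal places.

-0.2847

I_{0,0} (trapezoid, 1 panel, h=2.3000): -0.113733
I_{1,0} (trapezoid, 2 panels, h=1.1500): -0.245756
I_{2,0} (trapezoid, 4 panels, h=0.5750): -0.275228
I_{1,1} = -0.245756 + (-0.245756 − (-0.113733))/3 = -0.289764
I_{2,1} = -0.275228 + (-0.275228 − (-0.245756))/3 = -0.285052
I_{2,2} = -0.285052 + (-0.285052 − (-0.289764))/15 = -0.284738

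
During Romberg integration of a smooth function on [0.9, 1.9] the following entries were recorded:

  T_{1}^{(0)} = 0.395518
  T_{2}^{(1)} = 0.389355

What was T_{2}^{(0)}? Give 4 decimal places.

0.3909

From T_{2}^{(1)} = (4·T_{2}^{(0)} − T_{1}^{(0)})/3, solve for T_{2}^{(0)}:
4·T_{2}^{(0)} = 3·0.389355 + 0.395518 = 1.563583
T_{2}^{(0)} = 0.390896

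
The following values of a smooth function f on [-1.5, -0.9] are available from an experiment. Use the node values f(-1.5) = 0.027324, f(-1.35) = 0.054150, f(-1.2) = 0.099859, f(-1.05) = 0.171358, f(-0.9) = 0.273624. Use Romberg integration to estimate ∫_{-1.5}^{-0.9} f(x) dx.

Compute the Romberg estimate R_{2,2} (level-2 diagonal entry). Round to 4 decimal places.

R_{0,0} (trapezoid, 1 panel, h=0.6000): 0.090284
R_{1,0} (trapezoid, 2 panels, h=0.3000): 0.075100
R_{2,0} (trapezoid, 4 panels, h=0.1500): 0.071376
R_{1,1} = 0.075100 + (0.075100 − 0.090284)/3 = 0.070039
R_{2,1} = 0.071376 + (0.071376 − 0.075100)/3 = 0.070135
R_{2,2} = 0.070135 + (0.070135 − 0.070039)/15 = 0.070141

0.0701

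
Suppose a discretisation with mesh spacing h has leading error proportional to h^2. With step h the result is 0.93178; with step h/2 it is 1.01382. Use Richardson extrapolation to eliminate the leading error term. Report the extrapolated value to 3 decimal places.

1.041

Extrapolated value = (4·A(h/2) − A(h)) / (4 − 1)
= (4·1.01382 − 0.93178) / 3
= 3.12350 / 3 = 1.04117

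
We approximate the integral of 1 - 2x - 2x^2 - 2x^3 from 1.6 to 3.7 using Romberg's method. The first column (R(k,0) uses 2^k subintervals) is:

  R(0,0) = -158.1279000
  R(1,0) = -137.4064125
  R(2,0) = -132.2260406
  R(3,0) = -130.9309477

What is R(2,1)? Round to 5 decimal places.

Richardson extrapolation on the trapezoidal column (denominator 4−1=3):
R(2,1) = -132.2260406 + (-132.2260406 − (-137.4064125))/3 = -130.4992500

-130.49925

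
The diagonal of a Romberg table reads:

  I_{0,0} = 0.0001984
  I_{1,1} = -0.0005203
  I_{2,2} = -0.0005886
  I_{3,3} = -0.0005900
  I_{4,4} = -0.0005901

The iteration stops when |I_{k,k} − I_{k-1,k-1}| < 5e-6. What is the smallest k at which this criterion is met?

|I_{1,1} − I_{0,0}| = 0.0007187 ≥ 5e-6
|I_{2,2} − I_{1,1}| = 0.0000683 ≥ 5e-6
|I_{3,3} − I_{2,2}| = 0.0000014 < 5e-6

k = 3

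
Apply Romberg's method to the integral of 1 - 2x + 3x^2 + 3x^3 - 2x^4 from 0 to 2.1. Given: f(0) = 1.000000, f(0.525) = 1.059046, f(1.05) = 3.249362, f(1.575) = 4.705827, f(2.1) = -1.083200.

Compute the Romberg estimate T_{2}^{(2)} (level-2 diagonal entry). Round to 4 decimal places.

T_{0}^{(0)} (trapezoid, 1 panel, h=2.1000): -0.087360
T_{1}^{(0)} (trapezoid, 2 panels, h=1.0500): 3.368150
T_{2}^{(0)} (trapezoid, 4 panels, h=0.5250): 4.710633
T_{1}^{(1)} = 3.368150 + (3.368150 − (-0.087360))/3 = 4.519987
T_{2}^{(1)} = 4.710633 + (4.710633 − 3.368150)/3 = 5.158127
T_{2}^{(2)} = 5.158127 + (5.158127 − 4.519987)/15 = 5.200670

5.2007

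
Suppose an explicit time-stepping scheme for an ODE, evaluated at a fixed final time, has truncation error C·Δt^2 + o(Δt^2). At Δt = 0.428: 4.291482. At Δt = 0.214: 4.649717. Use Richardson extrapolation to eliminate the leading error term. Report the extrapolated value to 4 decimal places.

Extrapolated value = (4·A(Δt/2) − A(Δt)) / (4 − 1)
= (4·4.649717 − 4.291482) / 3
= 14.307386 / 3 = 4.769129

4.7691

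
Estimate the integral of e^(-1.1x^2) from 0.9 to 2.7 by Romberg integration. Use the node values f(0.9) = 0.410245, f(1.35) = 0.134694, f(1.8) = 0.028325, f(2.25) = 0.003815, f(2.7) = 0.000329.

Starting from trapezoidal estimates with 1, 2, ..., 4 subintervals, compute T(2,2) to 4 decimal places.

0.1529

T(0,0) (trapezoid, 1 panel, h=1.8000): 0.369517
T(1,0) (trapezoid, 2 panels, h=0.9000): 0.210251
T(2,0) (trapezoid, 4 panels, h=0.4500): 0.167454
T(1,1) = 0.210251 + (0.210251 − 0.369517)/3 = 0.157162
T(2,1) = 0.167454 + (0.167454 − 0.210251)/3 = 0.153188
T(2,2) = 0.153188 + (0.153188 − 0.157162)/15 = 0.152923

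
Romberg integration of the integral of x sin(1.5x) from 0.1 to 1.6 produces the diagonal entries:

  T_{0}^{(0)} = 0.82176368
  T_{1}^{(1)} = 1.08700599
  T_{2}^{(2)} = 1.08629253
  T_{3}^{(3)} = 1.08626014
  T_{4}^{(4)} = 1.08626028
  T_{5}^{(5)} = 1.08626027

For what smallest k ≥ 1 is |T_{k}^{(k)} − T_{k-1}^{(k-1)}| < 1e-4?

|T_{1}^{(1)} − T_{0}^{(0)}| = 0.26524231 ≥ 1e-4
|T_{2}^{(2)} − T_{1}^{(1)}| = 0.00071346 ≥ 1e-4
|T_{3}^{(3)} − T_{2}^{(2)}| = 0.00003239 < 1e-4

k = 3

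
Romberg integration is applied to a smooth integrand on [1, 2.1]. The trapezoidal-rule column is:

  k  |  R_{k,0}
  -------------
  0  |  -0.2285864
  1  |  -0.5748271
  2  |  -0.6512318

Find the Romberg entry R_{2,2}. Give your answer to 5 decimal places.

Richardson extrapolation on the trapezoidal column (denominator 4−1=3):
R_{1,1} = (4·(-0.5748271) − (-0.2285864)) / 3 = -0.6902407
R_{2,1} = -0.6512318 + (-0.6512318 − (-0.5748271))/3 = -0.6767000
R_{2,2} = -0.6767000 + (-0.6767000 − (-0.6902407))/15 = -0.6757973

-0.67580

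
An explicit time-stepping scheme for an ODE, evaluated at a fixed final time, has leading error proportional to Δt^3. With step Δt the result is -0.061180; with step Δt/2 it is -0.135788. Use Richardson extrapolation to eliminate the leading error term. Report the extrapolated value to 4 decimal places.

The leading error scales as Δt^3; refining by a factor of 2 reduces it by 2^3 = 8.
Extrapolated value = (8·A(Δt/2) − A(Δt)) / (8 − 1)
= (8·(-0.135788) − (-0.061180)) / 7
= -1.025124 / 7 = -0.146446

-0.1464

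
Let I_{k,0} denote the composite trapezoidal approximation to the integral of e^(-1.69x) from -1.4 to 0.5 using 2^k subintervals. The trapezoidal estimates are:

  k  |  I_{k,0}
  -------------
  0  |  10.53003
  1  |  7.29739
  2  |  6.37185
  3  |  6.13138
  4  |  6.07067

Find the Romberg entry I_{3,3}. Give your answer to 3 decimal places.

6.050

I_{1,1} = (4·7.29739 − 10.53003) / 3 = 6.21984
I_{2,1} = (4·6.37185 − 7.29739) / 3 = 6.06334
I_{3,1} = 6.13138 + (6.13138 − 6.37185)/3 = 6.05122
I_{2,2} = (16·6.06334 − 6.21984) / 15 = 6.05291
I_{3,2} = (16·6.05122 − 6.06334) / 15 = 6.05041
I_{3,3} = (64·6.05041 − 6.05291) / 63 = 6.05037
(Column j=1 coincides with Simpson's rule on the same nodes.)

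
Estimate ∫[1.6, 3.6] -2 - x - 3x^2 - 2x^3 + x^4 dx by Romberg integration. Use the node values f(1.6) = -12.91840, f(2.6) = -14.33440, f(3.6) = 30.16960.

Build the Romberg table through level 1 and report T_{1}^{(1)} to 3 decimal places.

T_{0}^{(0)} (trapezoid, 1 panel, h=2.0000): 17.25120
T_{1}^{(0)} (trapezoid, 2 panels, h=1.0000): -5.70880
T_{1}^{(1)} = -5.70880 + (-5.70880 − 17.25120)/3 = -13.36213

-13.362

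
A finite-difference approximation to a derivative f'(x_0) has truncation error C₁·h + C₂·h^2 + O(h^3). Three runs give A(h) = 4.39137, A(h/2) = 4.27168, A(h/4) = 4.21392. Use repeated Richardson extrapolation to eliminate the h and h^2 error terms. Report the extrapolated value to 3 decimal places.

First eliminate the h term (factor 2^1 = 2):
  B₁ = (2·4.27168 − 4.39137)/1 = 4.15199
  B₂ = (2·4.21392 − 4.27168)/1 = 4.15616
Then eliminate the h^2 term (factor 2^2 = 4):
  (4·4.15616 − 4.15199)/3 = 4.15755

4.158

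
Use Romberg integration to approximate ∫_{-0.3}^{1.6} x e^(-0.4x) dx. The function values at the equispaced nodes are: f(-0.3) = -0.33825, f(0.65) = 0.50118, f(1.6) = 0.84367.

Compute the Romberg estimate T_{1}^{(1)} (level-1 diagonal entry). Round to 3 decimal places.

0.795

T_{0}^{(0)} (trapezoid, 1 panel, h=1.9000): 0.48015
T_{1}^{(0)} (trapezoid, 2 panels, h=0.9500): 0.71620
T_{1}^{(1)} = 0.71620 + (0.71620 − 0.48015)/3 = 0.79488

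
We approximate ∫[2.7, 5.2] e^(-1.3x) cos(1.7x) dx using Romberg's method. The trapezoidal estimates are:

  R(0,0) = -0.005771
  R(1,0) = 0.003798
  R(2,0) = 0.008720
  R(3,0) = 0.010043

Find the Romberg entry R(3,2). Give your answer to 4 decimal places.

R(2,1) = 0.008720 + (0.008720 − 0.003798)/3 = 0.010361
R(3,1) = (4·0.010043 − 0.008720) / 3 = 0.010484
R(3,2) = 0.010484 + (0.010484 − 0.010361)/15 = 0.010492

0.0105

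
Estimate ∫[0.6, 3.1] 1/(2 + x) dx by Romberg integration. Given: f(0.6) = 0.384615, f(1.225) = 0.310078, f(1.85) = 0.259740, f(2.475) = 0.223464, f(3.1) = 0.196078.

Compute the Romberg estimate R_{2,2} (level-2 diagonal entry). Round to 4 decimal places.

0.6738

R_{0,0} (trapezoid, 1 panel, h=2.5000): 0.725866
R_{1,0} (trapezoid, 2 panels, h=1.2500): 0.687608
R_{2,0} (trapezoid, 4 panels, h=0.6250): 0.677268
R_{1,1} = 0.687608 + (0.687608 − 0.725866)/3 = 0.674855
R_{2,1} = 0.677268 + (0.677268 − 0.687608)/3 = 0.673821
R_{2,2} = 0.673821 + (0.673821 − 0.674855)/15 = 0.673752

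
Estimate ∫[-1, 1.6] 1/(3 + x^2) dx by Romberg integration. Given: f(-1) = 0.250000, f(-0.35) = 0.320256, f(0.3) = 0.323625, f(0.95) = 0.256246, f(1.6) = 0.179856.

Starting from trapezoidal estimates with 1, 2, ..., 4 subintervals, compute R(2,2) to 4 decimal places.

R(0,0) (trapezoid, 1 panel, h=2.6000): 0.558813
R(1,0) (trapezoid, 2 panels, h=1.3000): 0.700119
R(2,0) (trapezoid, 4 panels, h=0.6500): 0.724786
R(1,1) = 0.700119 + (0.700119 − 0.558813)/3 = 0.747221
R(2,1) = 0.724786 + (0.724786 − 0.700119)/3 = 0.733008
R(2,2) = 0.733008 + (0.733008 − 0.747221)/15 = 0.732060

0.7321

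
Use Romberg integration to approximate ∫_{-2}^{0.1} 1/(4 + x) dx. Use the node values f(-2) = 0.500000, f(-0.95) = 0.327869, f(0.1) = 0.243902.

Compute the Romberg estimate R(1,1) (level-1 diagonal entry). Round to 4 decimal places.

R(0,0) (trapezoid, 1 panel, h=2.1000): 0.781097
R(1,0) (trapezoid, 2 panels, h=1.0500): 0.734811
R(1,1) = 0.734811 + (0.734811 − 0.781097)/3 = 0.719382

0.7194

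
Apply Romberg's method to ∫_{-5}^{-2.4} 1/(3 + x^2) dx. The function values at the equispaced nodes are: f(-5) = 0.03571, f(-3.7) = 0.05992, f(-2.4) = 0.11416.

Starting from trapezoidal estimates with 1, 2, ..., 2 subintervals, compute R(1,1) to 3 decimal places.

R(0,0) (trapezoid, 1 panel, h=2.6000): 0.19483
R(1,0) (trapezoid, 2 panels, h=1.3000): 0.17531
R(1,1) = 0.17531 + (0.17531 − 0.19483)/3 = 0.16880

0.169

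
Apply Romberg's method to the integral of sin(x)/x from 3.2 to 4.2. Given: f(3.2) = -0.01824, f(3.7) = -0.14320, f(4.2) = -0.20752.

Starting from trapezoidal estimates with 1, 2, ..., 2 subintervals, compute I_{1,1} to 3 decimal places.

-0.133

I_{0,0} (trapezoid, 1 panel, h=1.0000): -0.11288
I_{1,0} (trapezoid, 2 panels, h=0.5000): -0.12804
I_{1,1} = -0.12804 + (-0.12804 − (-0.11288))/3 = -0.13309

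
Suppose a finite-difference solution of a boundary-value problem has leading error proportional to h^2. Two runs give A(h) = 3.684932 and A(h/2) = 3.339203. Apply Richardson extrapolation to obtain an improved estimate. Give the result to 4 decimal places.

3.2240

The leading error scales as h^2; refining by a factor of 2 reduces it by 2^2 = 4.
Extrapolated value = (4·A(h/2) − A(h)) / (4 − 1)
= (4·3.339203 − 3.684932) / 3
= 9.671880 / 3 = 3.223960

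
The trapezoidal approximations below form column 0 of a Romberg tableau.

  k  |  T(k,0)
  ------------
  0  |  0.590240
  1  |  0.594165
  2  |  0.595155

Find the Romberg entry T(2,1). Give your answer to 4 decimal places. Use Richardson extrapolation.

T(2,1) = 0.595155 + (0.595155 − 0.594165)/3 = 0.595485

0.5955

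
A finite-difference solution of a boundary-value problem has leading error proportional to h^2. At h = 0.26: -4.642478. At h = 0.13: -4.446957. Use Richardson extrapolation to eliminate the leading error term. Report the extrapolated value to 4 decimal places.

The leading error scales as h^2; refining by a factor of 2 reduces it by 2^2 = 4.
Extrapolated value = (4·A(h/2) − A(h)) / (4 − 1)
= (4·(-4.446957) − (-4.642478)) / 3
= -13.145350 / 3 = -4.381783

-4.3818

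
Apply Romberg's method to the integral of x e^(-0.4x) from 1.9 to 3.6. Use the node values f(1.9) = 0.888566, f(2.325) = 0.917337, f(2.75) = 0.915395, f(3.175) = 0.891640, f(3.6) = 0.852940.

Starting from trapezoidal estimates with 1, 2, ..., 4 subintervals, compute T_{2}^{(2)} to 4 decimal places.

T_{0}^{(0)} (trapezoid, 1 panel, h=1.7000): 1.480280
T_{1}^{(0)} (trapezoid, 2 panels, h=0.8500): 1.518226
T_{2}^{(0)} (trapezoid, 4 panels, h=0.4250): 1.527928
T_{1}^{(1)} = 1.518226 + (1.518226 − 1.480280)/3 = 1.530875
T_{2}^{(1)} = 1.527928 + (1.527928 − 1.518226)/3 = 1.531162
T_{2}^{(2)} = 1.531162 + (1.531162 − 1.530875)/15 = 1.531181

1.5312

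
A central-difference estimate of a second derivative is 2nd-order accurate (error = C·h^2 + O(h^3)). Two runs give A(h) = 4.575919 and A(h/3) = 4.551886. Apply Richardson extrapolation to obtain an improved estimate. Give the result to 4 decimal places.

Extrapolated value = (9·A(h/3) − A(h)) / (9 − 1)
= (9·4.551886 − 4.575919) / 8
= 36.391055 / 8 = 4.548882

4.5489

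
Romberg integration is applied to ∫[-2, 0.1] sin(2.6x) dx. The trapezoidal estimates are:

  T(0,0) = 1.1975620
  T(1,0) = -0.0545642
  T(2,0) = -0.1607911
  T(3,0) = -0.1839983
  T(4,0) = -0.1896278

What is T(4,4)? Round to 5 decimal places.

T(1,1) = -0.0545642 + (-0.0545642 − 1.1975620)/3 = -0.4719396
T(2,1) = -0.1607911 + (-0.1607911 − (-0.0545642))/3 = -0.1962001
T(3,1) = -0.1839983 + (-0.1839983 − (-0.1607911))/3 = -0.1917340
T(4,1) = -0.1896278 + (-0.1896278 − (-0.1839983))/3 = -0.1915043
T(2,2) = (16·(-0.1962001) − (-0.4719396)) / 15 = -0.1778175
T(3,2) = -0.1917340 + (-0.1917340 − (-0.1962001))/15 = -0.1914363
T(4,2) = (16·(-0.1915043) − (-0.1917340)) / 15 = -0.1914890
T(3,3) = -0.1914363 + (-0.1914363 − (-0.1778175))/63 = -0.1916525
T(4,3) = -0.1914890 + (-0.1914890 − (-0.1914363))/63 = -0.1914898
T(4,4) = (256·(-0.1914898) − (-0.1916525)) / 255 = -0.1914892

-0.19149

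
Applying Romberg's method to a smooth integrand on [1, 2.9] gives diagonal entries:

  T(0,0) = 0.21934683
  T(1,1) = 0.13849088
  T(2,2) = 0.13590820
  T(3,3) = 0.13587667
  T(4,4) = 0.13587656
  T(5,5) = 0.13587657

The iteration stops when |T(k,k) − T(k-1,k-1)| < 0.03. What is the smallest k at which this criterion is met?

k = 2

|T(1,1) − T(0,0)| = 0.08085595 ≥ 0.03
|T(2,2) − T(1,1)| = 0.00258268 < 0.03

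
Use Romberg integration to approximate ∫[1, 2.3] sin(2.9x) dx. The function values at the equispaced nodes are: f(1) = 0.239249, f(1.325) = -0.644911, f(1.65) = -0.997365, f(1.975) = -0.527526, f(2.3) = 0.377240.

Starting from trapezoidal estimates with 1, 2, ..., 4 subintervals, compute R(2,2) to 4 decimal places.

-0.6525

R(0,0) (trapezoid, 1 panel, h=1.3000): 0.400718
R(1,0) (trapezoid, 2 panels, h=0.6500): -0.447928
R(2,0) (trapezoid, 4 panels, h=0.3250): -0.605006
R(1,1) = -0.447928 + (-0.447928 − 0.400718)/3 = -0.730810
R(2,1) = -0.605006 + (-0.605006 − (-0.447928))/3 = -0.657365
R(2,2) = -0.657365 + (-0.657365 − (-0.730810))/15 = -0.652469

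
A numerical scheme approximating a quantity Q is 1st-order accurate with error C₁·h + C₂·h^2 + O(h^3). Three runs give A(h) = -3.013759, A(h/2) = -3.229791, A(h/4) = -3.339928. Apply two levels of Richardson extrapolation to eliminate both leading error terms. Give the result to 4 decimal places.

-3.4515

First eliminate the h term (factor 2^1 = 2):
  B₁ = (2·(-3.229791) − (-3.013759))/1 = -3.445823
  B₂ = (2·(-3.339928) − (-3.229791))/1 = -3.450065
Then eliminate the h^2 term (factor 2^2 = 4):
  (4·(-3.450065) − (-3.445823))/3 = -3.451479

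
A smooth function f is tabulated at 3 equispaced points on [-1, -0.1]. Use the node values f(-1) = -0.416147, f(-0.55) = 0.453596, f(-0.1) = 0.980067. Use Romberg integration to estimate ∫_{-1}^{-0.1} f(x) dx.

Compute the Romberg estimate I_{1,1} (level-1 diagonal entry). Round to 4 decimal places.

0.3567

I_{0,0} (trapezoid, 1 panel, h=0.9000): 0.253764
I_{1,0} (trapezoid, 2 panels, h=0.4500): 0.331000
I_{1,1} = 0.331000 + (0.331000 − 0.253764)/3 = 0.356745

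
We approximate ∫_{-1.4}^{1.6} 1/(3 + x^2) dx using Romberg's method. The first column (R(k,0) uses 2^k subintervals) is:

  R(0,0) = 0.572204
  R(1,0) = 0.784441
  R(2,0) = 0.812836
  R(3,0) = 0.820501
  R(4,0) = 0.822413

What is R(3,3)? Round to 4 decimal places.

R(1,1) = 0.784441 + (0.784441 − 0.572204)/3 = 0.855187
R(2,1) = (4·0.812836 − 0.784441) / 3 = 0.822301
R(3,1) = 0.820501 + (0.820501 − 0.812836)/3 = 0.823056
R(2,2) = 0.822301 + (0.822301 − 0.855187)/15 = 0.820109
R(3,2) = 0.823056 + (0.823056 − 0.822301)/15 = 0.823106
R(3,3) = (64·0.823106 − 0.820109) / 63 = 0.823154

0.8232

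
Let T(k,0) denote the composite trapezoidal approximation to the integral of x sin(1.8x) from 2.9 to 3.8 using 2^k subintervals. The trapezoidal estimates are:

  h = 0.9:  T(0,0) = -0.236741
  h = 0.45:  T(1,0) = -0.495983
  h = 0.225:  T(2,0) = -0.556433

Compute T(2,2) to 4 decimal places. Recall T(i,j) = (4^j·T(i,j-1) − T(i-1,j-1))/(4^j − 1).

-0.5762

Richardson extrapolation on the trapezoidal column (denominator 4−1=3):
T(1,1) = (4·(-0.495983) − (-0.236741)) / 3 = -0.582397
T(2,1) = -0.556433 + (-0.556433 − (-0.495983))/3 = -0.576583
T(2,2) = (16·(-0.576583) − (-0.582397)) / 15 = -0.576195
(Column j=1 coincides with Simpson's rule on the same nodes.)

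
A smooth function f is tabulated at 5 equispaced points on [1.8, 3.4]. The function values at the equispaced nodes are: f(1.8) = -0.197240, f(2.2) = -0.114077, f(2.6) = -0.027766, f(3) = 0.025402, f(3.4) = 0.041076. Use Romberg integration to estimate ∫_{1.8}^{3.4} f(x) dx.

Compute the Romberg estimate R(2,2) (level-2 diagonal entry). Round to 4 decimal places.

-0.0758

R(0,0) (trapezoid, 1 panel, h=1.6000): -0.124931
R(1,0) (trapezoid, 2 panels, h=0.8000): -0.084678
R(2,0) (trapezoid, 4 panels, h=0.4000): -0.077809
R(1,1) = -0.084678 + (-0.084678 − (-0.124931))/3 = -0.071260
R(2,1) = -0.077809 + (-0.077809 − (-0.084678))/3 = -0.075519
R(2,2) = -0.075519 + (-0.075519 − (-0.071260))/15 = -0.075803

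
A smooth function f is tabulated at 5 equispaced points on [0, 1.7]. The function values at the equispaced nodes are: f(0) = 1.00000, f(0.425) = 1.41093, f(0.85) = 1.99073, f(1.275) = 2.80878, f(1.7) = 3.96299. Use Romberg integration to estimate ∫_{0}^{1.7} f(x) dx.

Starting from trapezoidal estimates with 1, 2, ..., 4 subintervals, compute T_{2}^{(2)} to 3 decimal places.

T_{0}^{(0)} (trapezoid, 1 panel, h=1.7000): 4.21854
T_{1}^{(0)} (trapezoid, 2 panels, h=0.8500): 3.80139
T_{2}^{(0)} (trapezoid, 4 panels, h=0.4250): 3.69407
T_{1}^{(1)} = 3.80139 + (3.80139 − 4.21854)/3 = 3.66234
T_{2}^{(1)} = 3.69407 + (3.69407 − 3.80139)/3 = 3.65830
T_{2}^{(2)} = 3.65830 + (3.65830 − 3.66234)/15 = 3.65803

3.658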